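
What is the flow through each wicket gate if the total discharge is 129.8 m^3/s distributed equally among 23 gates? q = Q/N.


q = 129.8 / 23 = 5.6435 m^3/s


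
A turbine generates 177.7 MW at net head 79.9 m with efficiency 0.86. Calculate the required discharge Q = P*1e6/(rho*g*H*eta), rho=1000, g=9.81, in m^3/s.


Q = 177.7 * 1e6 / (1000 * 9.81 * 79.9 * 0.86) = 263.6169 m^3/s


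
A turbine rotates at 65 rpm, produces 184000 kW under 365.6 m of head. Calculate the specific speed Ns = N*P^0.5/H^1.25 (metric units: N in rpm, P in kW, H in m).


Ns = 65 * 184000^0.5 / 365.6^1.25 = 17.4407


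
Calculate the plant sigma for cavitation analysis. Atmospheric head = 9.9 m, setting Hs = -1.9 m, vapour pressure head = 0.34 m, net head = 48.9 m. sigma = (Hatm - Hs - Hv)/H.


sigma = (9.9 - (-1.9) - 0.34) / 48.9 = 0.2344


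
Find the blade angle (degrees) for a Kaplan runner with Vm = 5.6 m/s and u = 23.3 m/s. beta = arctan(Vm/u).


beta = arctan(5.6 / 23.3) = 13.5143 degrees


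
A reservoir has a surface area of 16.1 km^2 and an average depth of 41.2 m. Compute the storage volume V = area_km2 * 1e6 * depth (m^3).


V = 16.1 * 1e6 * 41.2 = 6.6332e+08 m^3


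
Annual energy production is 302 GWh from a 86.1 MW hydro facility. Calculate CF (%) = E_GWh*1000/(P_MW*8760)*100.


CF = 302 * 1000 / (86.1 * 8760) * 100 = 40.0405 %


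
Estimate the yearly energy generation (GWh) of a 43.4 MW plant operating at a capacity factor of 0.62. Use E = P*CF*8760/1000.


E = 43.4 * 0.62 * 8760 / 1000 = 235.7141 GWh


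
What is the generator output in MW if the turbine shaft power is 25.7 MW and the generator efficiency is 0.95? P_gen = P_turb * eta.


P_gen = 25.7 * 0.95 = 24.4150 MW


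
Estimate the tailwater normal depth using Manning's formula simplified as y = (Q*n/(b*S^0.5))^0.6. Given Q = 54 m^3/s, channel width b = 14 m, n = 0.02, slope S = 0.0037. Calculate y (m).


y = (54 * 0.02 / (14 * 0.0037^0.5))^0.6 = 1.1532 m


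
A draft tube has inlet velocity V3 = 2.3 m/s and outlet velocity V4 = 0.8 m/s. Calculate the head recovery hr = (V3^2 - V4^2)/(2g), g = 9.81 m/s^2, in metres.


hr = (2.3^2 - 0.8^2) / (2*9.81) = 0.2370 m


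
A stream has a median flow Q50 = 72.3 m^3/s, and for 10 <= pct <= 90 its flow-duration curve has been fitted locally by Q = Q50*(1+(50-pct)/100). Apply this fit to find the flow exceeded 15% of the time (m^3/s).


Q = 72.3 * (1 + (50 - 15)/100) = 97.6050 m^3/s


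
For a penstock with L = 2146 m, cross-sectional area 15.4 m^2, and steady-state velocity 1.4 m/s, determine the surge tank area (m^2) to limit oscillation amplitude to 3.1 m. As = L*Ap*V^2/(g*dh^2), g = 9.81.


As = 2146 * 15.4 * 1.4^2 / (9.81 * 3.1^2) = 687.0908 m^2


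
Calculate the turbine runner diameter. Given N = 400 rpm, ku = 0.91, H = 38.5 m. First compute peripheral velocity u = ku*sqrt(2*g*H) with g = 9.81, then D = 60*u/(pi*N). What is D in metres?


u = 0.91 * sqrt(2*9.81*38.5) = 25.0104 m/s
D = 60 * 25.0104 / (pi * 400) = 1.1942 m


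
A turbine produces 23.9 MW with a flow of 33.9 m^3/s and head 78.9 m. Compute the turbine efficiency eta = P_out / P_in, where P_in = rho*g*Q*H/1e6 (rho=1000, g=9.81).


P_in = 1000 * 9.81 * 33.9 * 78.9 / 1e6 = 26.2389 MW
eta = 23.9 / 26.2389 = 0.9109


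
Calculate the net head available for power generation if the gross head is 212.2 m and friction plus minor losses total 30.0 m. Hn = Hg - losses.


Hn = 212.2 - 30.0 = 182.2000 m


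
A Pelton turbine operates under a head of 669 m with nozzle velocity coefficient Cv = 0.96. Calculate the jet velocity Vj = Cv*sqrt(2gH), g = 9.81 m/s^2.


Vj = 0.96 * sqrt(2*9.81*669) = 109.9851 m/s


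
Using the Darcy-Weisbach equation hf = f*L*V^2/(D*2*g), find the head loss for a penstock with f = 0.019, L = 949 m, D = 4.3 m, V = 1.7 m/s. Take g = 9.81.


hf = 0.019 * 949 * 1.7^2 / (4.3 * 2 * 9.81) = 0.6177 m


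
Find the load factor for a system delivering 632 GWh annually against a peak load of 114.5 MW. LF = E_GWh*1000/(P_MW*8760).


LF = 632 * 1000 / (114.5 * 8760) = 0.6301


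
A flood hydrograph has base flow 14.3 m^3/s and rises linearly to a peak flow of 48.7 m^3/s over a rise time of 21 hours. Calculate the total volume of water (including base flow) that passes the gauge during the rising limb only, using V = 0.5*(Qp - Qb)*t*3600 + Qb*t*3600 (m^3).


V = 0.5*(48.7 - 14.3)*21*3600 + 14.3*21*3600 = 2.3814e+06 m^3


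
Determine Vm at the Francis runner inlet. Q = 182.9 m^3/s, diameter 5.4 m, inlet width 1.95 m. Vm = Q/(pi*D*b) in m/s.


Vm = 182.9 / (pi * 5.4 * 1.95) = 5.5289 m/s


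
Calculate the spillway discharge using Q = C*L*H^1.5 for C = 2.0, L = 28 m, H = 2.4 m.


Q = 2.0 * 28 * 2.4^1.5 = 208.2116 m^3/s


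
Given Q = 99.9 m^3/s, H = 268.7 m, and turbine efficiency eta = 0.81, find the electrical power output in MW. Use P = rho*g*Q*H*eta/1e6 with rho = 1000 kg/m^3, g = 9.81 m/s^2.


P = 1000 * 9.81 * 99.9 * 268.7 * 0.81 / 1e6 = 213.2982 MW


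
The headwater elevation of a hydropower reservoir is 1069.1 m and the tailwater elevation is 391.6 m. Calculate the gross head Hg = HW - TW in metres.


Hg = 1069.1 - 391.6 = 677.5000 m


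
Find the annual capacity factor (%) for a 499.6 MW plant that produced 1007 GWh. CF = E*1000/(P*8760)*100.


CF = 1007 * 1000 / (499.6 * 8760) * 100 = 23.0093 %


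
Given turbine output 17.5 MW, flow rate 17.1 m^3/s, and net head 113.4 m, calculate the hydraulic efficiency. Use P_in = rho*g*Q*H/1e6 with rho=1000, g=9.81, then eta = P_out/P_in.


P_in = 1000 * 9.81 * 17.1 * 113.4 / 1e6 = 19.0230 MW
eta = 17.5 / 19.0230 = 0.9199


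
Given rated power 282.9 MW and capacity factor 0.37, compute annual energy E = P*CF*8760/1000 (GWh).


E = 282.9 * 0.37 * 8760 / 1000 = 916.9355 GWh


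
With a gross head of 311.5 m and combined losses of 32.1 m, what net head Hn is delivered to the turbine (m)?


Hn = 311.5 - 32.1 = 279.4000 m


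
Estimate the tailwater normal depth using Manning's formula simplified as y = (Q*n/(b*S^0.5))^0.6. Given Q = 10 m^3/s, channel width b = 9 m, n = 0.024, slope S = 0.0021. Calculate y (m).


y = (10 * 0.024 / (9 * 0.0021^0.5))^0.6 = 0.7226 m


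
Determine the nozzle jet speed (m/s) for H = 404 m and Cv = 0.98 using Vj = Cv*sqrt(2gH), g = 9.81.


Vj = 0.98 * sqrt(2*9.81*404) = 87.2502 m/s


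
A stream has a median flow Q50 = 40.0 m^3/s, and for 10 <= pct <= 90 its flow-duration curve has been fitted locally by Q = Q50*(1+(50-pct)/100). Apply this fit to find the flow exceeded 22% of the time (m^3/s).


Q = 40.0 * (1 + (50 - 22)/100) = 51.2000 m^3/s


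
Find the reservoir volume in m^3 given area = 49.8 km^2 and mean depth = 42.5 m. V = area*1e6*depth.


V = 49.8 * 1e6 * 42.5 = 2.1165e+09 m^3


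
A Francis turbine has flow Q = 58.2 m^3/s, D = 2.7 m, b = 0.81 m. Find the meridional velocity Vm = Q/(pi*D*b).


Vm = 58.2 / (pi * 2.7 * 0.81) = 8.4708 m/s


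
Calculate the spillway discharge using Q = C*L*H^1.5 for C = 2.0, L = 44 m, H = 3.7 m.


Q = 2.0 * 44 * 3.7^1.5 = 626.3041 m^3/s


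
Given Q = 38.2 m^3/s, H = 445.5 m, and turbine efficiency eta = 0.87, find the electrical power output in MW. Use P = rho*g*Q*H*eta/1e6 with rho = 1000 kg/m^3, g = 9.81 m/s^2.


P = 1000 * 9.81 * 38.2 * 445.5 * 0.87 / 1e6 = 145.2444 MW


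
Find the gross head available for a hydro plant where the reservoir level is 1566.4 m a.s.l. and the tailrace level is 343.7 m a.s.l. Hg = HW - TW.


Hg = 1566.4 - 343.7 = 1222.7000 m


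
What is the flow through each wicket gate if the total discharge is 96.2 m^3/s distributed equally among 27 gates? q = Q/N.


q = 96.2 / 27 = 3.5630 m^3/s


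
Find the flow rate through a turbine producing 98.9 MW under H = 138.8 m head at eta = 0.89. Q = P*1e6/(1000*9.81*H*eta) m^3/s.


Q = 98.9 * 1e6 / (1000 * 9.81 * 138.8 * 0.89) = 81.6108 m^3/s


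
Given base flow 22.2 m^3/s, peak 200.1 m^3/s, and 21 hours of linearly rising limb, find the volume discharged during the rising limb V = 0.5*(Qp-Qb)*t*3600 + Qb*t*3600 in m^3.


V = 0.5*(200.1 - 22.2)*21*3600 + 22.2*21*3600 = 8.4029e+06 m^3


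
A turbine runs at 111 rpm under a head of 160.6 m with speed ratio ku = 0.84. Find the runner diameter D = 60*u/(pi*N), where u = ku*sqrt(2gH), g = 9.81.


u = 0.84 * sqrt(2*9.81*160.6) = 47.1522 m/s
D = 60 * 47.1522 / (pi * 111) = 8.1130 m


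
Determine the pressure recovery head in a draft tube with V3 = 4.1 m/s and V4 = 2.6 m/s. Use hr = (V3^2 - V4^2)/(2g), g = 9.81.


hr = (4.1^2 - 2.6^2) / (2*9.81) = 0.5122 m


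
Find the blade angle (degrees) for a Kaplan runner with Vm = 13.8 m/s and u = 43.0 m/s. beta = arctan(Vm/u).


beta = arctan(13.8 / 43.0) = 17.7930 degrees


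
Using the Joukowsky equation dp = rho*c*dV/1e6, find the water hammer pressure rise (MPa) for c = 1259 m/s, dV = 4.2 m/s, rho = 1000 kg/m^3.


dp = 1000 * 1259 * 4.2 / 1e6 = 5.2878 MPa


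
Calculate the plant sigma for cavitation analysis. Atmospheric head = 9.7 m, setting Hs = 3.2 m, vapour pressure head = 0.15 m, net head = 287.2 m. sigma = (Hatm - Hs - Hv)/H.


sigma = (9.7 - 3.2 - 0.15) / 287.2 = 0.0221


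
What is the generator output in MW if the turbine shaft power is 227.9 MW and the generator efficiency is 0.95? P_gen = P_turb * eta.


P_gen = 227.9 * 0.95 = 216.5050 MW


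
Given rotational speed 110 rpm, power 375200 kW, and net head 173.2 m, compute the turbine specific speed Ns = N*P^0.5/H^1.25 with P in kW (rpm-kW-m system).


Ns = 110 * 375200^0.5 / 173.2^1.25 = 107.2357


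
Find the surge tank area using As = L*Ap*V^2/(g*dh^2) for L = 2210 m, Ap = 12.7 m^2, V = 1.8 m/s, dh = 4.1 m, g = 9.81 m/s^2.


As = 2210 * 12.7 * 1.8^2 / (9.81 * 4.1^2) = 551.4476 m^2


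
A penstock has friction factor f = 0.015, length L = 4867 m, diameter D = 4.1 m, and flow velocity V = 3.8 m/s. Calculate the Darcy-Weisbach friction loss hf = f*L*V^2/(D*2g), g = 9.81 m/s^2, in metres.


hf = 0.015 * 4867 * 3.8^2 / (4.1 * 2 * 9.81) = 13.1050 m


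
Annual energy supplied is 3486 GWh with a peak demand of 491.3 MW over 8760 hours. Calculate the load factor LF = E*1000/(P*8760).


LF = 3486 * 1000 / (491.3 * 8760) = 0.8100


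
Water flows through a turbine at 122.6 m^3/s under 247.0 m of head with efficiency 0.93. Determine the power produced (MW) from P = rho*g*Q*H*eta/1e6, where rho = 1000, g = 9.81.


P = 1000 * 9.81 * 122.6 * 247.0 * 0.93 / 1e6 = 276.2736 MW


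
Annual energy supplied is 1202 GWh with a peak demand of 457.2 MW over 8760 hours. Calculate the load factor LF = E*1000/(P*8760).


LF = 1202 * 1000 / (457.2 * 8760) = 0.3001


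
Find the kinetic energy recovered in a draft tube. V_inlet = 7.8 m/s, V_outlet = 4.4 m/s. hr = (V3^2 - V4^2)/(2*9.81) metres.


hr = (7.8^2 - 4.4^2) / (2*9.81) = 2.1142 m


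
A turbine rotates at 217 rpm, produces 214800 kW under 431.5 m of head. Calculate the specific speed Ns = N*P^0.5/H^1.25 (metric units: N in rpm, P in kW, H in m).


Ns = 217 * 214800^0.5 / 431.5^1.25 = 51.1388


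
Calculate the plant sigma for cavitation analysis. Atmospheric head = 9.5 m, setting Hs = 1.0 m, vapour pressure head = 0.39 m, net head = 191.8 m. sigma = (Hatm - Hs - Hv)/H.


sigma = (9.5 - 1.0 - 0.39) / 191.8 = 0.0423


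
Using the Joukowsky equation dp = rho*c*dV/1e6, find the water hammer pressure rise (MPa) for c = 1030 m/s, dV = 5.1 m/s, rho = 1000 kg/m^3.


dp = 1000 * 1030 * 5.1 / 1e6 = 5.2530 MPa


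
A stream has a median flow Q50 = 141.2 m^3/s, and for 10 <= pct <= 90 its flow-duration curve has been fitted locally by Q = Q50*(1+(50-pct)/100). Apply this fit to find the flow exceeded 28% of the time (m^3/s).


Q = 141.2 * (1 + (50 - 28)/100) = 172.2640 m^3/s


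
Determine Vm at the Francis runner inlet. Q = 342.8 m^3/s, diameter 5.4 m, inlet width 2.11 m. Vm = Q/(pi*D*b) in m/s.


Vm = 342.8 / (pi * 5.4 * 2.11) = 9.5767 m/s


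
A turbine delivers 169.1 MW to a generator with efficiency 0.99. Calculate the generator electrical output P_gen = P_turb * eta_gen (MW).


P_gen = 169.1 * 0.99 = 167.4090 MW


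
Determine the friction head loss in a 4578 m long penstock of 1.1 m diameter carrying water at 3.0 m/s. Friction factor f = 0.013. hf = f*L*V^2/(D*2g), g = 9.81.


hf = 0.013 * 4578 * 3.0^2 / (1.1 * 2 * 9.81) = 24.8182 m


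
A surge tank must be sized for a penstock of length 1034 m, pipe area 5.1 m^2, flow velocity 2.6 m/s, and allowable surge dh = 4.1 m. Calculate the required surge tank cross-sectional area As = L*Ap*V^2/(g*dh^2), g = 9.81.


As = 1034 * 5.1 * 2.6^2 / (9.81 * 4.1^2) = 216.1726 m^2


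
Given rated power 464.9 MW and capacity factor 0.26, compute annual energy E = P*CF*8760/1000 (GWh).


E = 464.9 * 0.26 * 8760 / 1000 = 1058.8562 GWh


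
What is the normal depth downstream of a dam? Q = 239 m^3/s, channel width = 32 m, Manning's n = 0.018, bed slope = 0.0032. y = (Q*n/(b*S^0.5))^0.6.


y = (239 * 0.018 / (32 * 0.0032^0.5))^0.6 = 1.6810 m


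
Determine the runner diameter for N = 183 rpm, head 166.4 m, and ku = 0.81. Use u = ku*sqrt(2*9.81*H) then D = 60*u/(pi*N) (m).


u = 0.81 * sqrt(2*9.81*166.4) = 46.2819 m/s
D = 60 * 46.2819 / (pi * 183) = 4.8302 m


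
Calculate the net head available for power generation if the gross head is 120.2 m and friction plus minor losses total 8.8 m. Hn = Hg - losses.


Hn = 120.2 - 8.8 = 111.4000 m


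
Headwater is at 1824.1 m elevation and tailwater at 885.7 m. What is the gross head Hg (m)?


Hg = 1824.1 - 885.7 = 938.4000 m


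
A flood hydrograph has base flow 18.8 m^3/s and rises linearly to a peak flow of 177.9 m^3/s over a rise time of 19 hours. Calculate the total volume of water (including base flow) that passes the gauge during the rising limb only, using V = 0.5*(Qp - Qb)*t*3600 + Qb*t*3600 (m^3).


V = 0.5*(177.9 - 18.8)*19*3600 + 18.8*19*3600 = 6.7271e+06 m^3


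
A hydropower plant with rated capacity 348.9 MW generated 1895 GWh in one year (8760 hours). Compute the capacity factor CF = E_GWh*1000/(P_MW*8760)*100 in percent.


CF = 1895 * 1000 / (348.9 * 8760) * 100 = 62.0018 %


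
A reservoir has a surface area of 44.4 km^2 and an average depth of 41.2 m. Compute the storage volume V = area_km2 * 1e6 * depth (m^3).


V = 44.4 * 1e6 * 41.2 = 1.8293e+09 m^3


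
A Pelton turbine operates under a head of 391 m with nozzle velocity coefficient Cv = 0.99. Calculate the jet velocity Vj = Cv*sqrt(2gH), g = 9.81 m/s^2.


Vj = 0.99 * sqrt(2*9.81*391) = 86.7108 m/s


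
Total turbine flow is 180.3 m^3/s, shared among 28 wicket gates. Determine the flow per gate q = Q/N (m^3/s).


q = 180.3 / 28 = 6.4393 m^3/s


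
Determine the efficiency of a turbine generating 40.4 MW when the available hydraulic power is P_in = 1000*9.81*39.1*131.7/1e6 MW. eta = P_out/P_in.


P_in = 1000 * 9.81 * 39.1 * 131.7 / 1e6 = 50.5163 MW
eta = 40.4 / 50.5163 = 0.7997


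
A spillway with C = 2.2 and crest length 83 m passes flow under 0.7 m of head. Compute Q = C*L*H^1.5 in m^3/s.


Q = 2.2 * 83 * 0.7^1.5 = 106.9419 m^3/s


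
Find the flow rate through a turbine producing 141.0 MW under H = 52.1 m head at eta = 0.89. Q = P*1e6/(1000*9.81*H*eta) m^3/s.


Q = 141.0 * 1e6 / (1000 * 9.81 * 52.1 * 0.89) = 309.9719 m^3/s


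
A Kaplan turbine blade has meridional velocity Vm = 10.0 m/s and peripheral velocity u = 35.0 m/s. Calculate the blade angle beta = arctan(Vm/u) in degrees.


beta = arctan(10.0 / 35.0) = 15.9454 degrees


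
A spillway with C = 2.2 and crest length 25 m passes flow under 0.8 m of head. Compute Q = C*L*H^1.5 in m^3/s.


Q = 2.2 * 25 * 0.8^1.5 = 39.3548 m^3/s


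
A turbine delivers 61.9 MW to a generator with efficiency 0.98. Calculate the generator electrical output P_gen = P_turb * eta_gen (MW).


P_gen = 61.9 * 0.98 = 60.6620 MW


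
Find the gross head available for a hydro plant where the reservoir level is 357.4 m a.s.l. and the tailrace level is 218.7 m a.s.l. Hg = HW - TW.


Hg = 357.4 - 218.7 = 138.7000 m


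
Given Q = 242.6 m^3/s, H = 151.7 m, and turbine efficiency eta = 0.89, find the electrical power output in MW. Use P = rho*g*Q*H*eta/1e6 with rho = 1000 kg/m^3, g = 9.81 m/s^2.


P = 1000 * 9.81 * 242.6 * 151.7 * 0.89 / 1e6 = 321.3182 MW


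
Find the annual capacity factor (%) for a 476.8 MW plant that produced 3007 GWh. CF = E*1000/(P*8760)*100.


CF = 3007 * 1000 / (476.8 * 8760) * 100 = 71.9935 %


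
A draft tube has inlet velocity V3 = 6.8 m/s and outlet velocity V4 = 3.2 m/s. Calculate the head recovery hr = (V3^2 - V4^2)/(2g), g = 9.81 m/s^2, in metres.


hr = (6.8^2 - 3.2^2) / (2*9.81) = 1.8349 m


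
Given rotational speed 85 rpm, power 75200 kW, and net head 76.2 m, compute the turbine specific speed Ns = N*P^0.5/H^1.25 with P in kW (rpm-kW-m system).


Ns = 85 * 75200^0.5 / 76.2^1.25 = 103.5343


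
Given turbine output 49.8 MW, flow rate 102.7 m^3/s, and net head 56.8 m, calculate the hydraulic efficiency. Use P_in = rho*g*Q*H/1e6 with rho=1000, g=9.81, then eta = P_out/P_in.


P_in = 1000 * 9.81 * 102.7 * 56.8 / 1e6 = 57.2253 MW
eta = 49.8 / 57.2253 = 0.8702


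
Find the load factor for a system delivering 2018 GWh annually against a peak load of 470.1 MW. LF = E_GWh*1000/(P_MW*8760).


LF = 2018 * 1000 / (470.1 * 8760) = 0.4900


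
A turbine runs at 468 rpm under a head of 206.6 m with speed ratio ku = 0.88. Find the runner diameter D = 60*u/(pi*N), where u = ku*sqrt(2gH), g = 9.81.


u = 0.88 * sqrt(2*9.81*206.6) = 56.0270 m/s
D = 60 * 56.0270 / (pi * 468) = 2.2864 m


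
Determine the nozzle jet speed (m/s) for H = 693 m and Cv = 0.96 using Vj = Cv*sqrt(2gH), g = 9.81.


Vj = 0.96 * sqrt(2*9.81*693) = 111.9405 m/s


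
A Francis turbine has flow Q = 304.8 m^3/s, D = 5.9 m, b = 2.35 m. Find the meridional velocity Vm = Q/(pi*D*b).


Vm = 304.8 / (pi * 5.9 * 2.35) = 6.9975 m/s


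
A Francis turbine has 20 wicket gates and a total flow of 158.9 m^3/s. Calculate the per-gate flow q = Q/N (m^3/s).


q = 158.9 / 20 = 7.9450 m^3/s


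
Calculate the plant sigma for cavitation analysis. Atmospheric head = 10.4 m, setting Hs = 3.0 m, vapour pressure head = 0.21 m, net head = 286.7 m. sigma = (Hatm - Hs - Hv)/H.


sigma = (10.4 - 3.0 - 0.21) / 286.7 = 0.0251


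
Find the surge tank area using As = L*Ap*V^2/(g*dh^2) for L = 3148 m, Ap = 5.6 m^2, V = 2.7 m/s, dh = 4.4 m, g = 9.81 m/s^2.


As = 3148 * 5.6 * 2.7^2 / (9.81 * 4.4^2) = 676.6684 m^2


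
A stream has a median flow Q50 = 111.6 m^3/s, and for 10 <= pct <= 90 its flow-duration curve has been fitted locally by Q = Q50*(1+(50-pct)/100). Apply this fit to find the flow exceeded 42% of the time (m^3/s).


Q = 111.6 * (1 + (50 - 42)/100) = 120.5280 m^3/s


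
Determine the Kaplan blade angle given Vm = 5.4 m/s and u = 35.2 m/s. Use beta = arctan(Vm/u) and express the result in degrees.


beta = arctan(5.4 / 35.2) = 8.7217 degrees


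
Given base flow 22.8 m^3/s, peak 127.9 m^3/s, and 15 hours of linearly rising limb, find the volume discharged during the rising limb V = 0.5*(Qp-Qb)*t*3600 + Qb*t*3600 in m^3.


V = 0.5*(127.9 - 22.8)*15*3600 + 22.8*15*3600 = 4.0689e+06 m^3


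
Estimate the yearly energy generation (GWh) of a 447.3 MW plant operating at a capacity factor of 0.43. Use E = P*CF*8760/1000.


E = 447.3 * 0.43 * 8760 / 1000 = 1684.8896 GWh


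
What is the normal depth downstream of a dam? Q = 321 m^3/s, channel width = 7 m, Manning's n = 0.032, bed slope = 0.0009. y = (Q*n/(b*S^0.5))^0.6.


y = (321 * 0.032 / (7 * 0.0009^0.5))^0.6 = 10.3196 m


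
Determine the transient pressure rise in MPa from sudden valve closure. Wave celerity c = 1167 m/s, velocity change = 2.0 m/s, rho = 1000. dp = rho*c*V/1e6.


dp = 1000 * 1167 * 2.0 / 1e6 = 2.3340 MPa


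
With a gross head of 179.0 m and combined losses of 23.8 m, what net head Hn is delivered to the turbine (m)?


Hn = 179.0 - 23.8 = 155.2000 m


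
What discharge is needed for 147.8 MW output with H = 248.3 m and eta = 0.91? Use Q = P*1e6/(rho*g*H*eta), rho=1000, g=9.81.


Q = 147.8 * 1e6 / (1000 * 9.81 * 248.3 * 0.91) = 66.6787 m^3/s


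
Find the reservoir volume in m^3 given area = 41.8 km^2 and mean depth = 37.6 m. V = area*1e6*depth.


V = 41.8 * 1e6 * 37.6 = 1.5717e+09 m^3


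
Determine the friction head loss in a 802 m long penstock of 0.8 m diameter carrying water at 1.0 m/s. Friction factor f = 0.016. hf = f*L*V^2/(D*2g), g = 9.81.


hf = 0.016 * 802 * 1.0^2 / (0.8 * 2 * 9.81) = 0.8175 m


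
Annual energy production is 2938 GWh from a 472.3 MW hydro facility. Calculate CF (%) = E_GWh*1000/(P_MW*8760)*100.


CF = 2938 * 1000 / (472.3 * 8760) * 100 = 71.0117 %


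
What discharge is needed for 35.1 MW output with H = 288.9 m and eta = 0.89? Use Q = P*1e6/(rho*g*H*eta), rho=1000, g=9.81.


Q = 35.1 * 1e6 / (1000 * 9.81 * 288.9 * 0.89) = 13.9156 m^3/s


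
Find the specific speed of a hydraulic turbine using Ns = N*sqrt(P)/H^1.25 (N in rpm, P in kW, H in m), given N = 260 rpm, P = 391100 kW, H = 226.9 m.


Ns = 260 * 391100^0.5 / 226.9^1.25 = 184.6393


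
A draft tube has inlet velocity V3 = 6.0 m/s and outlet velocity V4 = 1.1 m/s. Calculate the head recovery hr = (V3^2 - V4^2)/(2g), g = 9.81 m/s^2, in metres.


hr = (6.0^2 - 1.1^2) / (2*9.81) = 1.7732 m


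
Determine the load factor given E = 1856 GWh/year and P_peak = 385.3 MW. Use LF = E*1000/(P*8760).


LF = 1856 * 1000 / (385.3 * 8760) = 0.5499


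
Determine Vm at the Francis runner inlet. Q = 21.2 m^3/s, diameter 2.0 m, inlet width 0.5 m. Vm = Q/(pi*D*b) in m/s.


Vm = 21.2 / (pi * 2.0 * 0.5) = 6.7482 m/s


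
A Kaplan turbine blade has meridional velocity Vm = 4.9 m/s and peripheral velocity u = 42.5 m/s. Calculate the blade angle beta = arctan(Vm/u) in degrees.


beta = arctan(4.9 / 42.5) = 6.5768 degrees


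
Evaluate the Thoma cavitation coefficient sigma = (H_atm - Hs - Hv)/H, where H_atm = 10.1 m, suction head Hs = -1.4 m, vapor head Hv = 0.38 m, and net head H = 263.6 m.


sigma = (10.1 - (-1.4) - 0.38) / 263.6 = 0.0422


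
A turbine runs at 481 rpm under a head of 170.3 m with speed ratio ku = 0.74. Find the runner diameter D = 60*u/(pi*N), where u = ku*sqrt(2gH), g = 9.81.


u = 0.74 * sqrt(2*9.81*170.3) = 42.7749 m/s
D = 60 * 42.7749 / (pi * 481) = 1.6984 m


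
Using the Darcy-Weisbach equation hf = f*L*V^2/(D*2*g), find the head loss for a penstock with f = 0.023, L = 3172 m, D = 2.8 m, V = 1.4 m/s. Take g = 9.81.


hf = 0.023 * 3172 * 1.4^2 / (2.8 * 2 * 9.81) = 2.6029 m


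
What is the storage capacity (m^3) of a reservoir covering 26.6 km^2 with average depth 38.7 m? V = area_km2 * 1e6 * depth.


V = 26.6 * 1e6 * 38.7 = 1.0294e+09 m^3


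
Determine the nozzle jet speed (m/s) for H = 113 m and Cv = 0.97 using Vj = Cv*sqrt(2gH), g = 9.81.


Vj = 0.97 * sqrt(2*9.81*113) = 45.6731 m/s


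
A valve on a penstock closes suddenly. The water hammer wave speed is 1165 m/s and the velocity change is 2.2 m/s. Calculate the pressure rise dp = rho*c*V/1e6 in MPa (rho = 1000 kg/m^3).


dp = 1000 * 1165 * 2.2 / 1e6 = 2.5630 MPa


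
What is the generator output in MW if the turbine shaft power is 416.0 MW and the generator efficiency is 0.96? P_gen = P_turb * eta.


P_gen = 416.0 * 0.96 = 399.3600 MW


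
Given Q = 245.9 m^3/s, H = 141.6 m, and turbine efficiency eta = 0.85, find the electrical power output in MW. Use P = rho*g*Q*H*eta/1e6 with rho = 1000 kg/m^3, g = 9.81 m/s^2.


P = 1000 * 9.81 * 245.9 * 141.6 * 0.85 / 1e6 = 290.3419 MW


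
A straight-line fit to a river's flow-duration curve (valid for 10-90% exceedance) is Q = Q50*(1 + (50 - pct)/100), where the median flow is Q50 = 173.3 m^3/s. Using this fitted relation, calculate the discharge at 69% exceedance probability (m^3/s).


Q = 173.3 * (1 + (50 - 69)/100) = 140.3730 m^3/s


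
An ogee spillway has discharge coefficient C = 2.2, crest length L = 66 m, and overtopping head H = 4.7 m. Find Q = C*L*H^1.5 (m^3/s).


Q = 2.2 * 66 * 4.7^1.5 = 1479.4947 m^3/s


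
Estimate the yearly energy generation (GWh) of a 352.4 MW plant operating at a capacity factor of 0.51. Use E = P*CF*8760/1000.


E = 352.4 * 0.51 * 8760 / 1000 = 1574.3822 GWh


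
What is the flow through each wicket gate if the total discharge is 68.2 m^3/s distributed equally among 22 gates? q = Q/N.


q = 68.2 / 22 = 3.1000 m^3/s


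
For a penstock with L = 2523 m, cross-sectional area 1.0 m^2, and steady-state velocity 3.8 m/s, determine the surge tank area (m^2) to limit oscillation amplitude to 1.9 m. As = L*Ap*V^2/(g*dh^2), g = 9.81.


As = 2523 * 1.0 * 3.8^2 / (9.81 * 1.9^2) = 1028.7462 m^2


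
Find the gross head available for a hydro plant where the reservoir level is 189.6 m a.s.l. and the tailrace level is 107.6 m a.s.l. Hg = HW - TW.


Hg = 189.6 - 107.6 = 82.0000 m


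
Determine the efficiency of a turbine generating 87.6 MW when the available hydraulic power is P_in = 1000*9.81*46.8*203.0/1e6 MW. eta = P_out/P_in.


P_in = 1000 * 9.81 * 46.8 * 203.0 / 1e6 = 93.1989 MW
eta = 87.6 / 93.1989 = 0.9399


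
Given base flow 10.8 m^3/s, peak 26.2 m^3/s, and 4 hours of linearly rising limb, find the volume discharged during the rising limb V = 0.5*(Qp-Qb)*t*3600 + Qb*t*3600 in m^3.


V = 0.5*(26.2 - 10.8)*4*3600 + 10.8*4*3600 = 266400.0000 m^3


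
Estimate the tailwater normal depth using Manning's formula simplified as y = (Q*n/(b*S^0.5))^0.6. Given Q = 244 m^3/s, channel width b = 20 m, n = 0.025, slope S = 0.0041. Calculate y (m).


y = (244 * 0.025 / (20 * 0.0041^0.5))^0.6 = 2.5512 m


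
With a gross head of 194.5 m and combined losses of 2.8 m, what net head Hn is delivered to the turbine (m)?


Hn = 194.5 - 2.8 = 191.7000 m


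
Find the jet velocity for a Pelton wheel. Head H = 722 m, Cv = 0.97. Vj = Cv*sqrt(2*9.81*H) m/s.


Vj = 0.97 * sqrt(2*9.81*722) = 115.4489 m/s


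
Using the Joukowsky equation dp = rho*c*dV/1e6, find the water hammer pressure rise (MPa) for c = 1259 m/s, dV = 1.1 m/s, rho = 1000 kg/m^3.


dp = 1000 * 1259 * 1.1 / 1e6 = 1.3849 MPa


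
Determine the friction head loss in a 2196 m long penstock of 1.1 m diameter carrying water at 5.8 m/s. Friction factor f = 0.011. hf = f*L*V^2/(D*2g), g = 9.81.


hf = 0.011 * 2196 * 5.8^2 / (1.1 * 2 * 9.81) = 37.6521 m


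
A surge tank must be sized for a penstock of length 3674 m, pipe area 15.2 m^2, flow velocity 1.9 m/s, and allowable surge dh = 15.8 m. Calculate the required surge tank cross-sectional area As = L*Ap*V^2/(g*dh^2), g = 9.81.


As = 3674 * 15.2 * 1.9^2 / (9.81 * 15.8^2) = 82.3203 m^2


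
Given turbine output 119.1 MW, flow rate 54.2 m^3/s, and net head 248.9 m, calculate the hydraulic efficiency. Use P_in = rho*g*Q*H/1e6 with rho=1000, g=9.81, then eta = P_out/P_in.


P_in = 1000 * 9.81 * 54.2 * 248.9 / 1e6 = 132.3406 MW
eta = 119.1 / 132.3406 = 0.9000


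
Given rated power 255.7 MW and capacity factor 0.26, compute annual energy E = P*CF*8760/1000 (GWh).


E = 255.7 * 0.26 * 8760 / 1000 = 582.3823 GWh


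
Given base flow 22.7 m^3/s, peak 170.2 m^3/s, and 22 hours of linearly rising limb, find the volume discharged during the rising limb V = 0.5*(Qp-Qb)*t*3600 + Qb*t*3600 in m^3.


V = 0.5*(170.2 - 22.7)*22*3600 + 22.7*22*3600 = 7.6388e+06 m^3


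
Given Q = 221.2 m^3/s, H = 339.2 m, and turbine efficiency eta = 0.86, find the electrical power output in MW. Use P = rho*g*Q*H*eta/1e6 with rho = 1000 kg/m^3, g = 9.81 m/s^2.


P = 1000 * 9.81 * 221.2 * 339.2 * 0.86 / 1e6 = 633.0069 MW


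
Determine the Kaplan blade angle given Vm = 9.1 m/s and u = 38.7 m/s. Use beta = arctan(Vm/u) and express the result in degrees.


beta = arctan(9.1 / 38.7) = 13.2323 degrees


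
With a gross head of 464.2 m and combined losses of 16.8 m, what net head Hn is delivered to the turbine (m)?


Hn = 464.2 - 16.8 = 447.4000 m


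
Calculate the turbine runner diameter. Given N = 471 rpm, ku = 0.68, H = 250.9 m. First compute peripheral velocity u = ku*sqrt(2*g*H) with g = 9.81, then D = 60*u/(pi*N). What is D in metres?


u = 0.68 * sqrt(2*9.81*250.9) = 47.7099 m/s
D = 60 * 47.7099 / (pi * 471) = 1.9346 m


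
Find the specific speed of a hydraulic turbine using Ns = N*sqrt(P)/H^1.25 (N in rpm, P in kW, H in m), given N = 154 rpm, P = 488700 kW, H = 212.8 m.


Ns = 154 * 488700^0.5 / 212.8^1.25 = 132.4577


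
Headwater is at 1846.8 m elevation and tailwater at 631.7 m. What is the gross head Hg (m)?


Hg = 1846.8 - 631.7 = 1215.1000 m


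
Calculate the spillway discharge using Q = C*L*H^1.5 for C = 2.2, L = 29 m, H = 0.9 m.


Q = 2.2 * 29 * 0.9^1.5 = 54.4734 m^3/s


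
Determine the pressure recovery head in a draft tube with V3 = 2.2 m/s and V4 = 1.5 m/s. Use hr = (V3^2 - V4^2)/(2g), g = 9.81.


hr = (2.2^2 - 1.5^2) / (2*9.81) = 0.1320 m


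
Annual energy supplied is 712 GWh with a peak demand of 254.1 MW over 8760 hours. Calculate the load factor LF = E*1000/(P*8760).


LF = 712 * 1000 / (254.1 * 8760) = 0.3199


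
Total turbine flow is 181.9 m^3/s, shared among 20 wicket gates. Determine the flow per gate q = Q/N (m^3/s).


q = 181.9 / 20 = 9.0950 m^3/s


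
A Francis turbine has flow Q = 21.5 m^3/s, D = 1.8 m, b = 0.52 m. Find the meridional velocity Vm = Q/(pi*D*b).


Vm = 21.5 / (pi * 1.8 * 0.52) = 7.3116 m/s


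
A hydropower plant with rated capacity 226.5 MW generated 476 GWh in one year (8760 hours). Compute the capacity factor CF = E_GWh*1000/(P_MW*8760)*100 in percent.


CF = 476 * 1000 / (226.5 * 8760) * 100 = 23.9902 %


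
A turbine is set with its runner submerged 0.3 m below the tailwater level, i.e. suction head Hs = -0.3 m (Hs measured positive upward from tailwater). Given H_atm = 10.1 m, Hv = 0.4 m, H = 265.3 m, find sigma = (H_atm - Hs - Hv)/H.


sigma = (10.1 - (-0.3) - 0.4) / 265.3 = 0.0377


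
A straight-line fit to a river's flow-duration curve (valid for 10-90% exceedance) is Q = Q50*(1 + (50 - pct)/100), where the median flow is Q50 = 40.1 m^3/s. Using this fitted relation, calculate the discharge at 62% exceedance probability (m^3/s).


Q = 40.1 * (1 + (50 - 62)/100) = 35.2880 m^3/s


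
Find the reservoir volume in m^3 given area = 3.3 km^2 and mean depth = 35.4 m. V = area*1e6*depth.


V = 3.3 * 1e6 * 35.4 = 1.1682e+08 m^3


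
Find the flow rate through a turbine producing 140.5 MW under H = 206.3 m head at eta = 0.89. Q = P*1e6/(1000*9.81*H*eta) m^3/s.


Q = 140.5 * 1e6 / (1000 * 9.81 * 206.3 * 0.89) = 78.0042 m^3/s


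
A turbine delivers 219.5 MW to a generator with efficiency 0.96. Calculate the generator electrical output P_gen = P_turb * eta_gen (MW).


P_gen = 219.5 * 0.96 = 210.7200 MW


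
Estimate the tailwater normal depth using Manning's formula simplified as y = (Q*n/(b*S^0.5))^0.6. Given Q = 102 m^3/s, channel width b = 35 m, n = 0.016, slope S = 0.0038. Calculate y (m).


y = (102 * 0.016 / (35 * 0.0038^0.5))^0.6 = 0.8458 m


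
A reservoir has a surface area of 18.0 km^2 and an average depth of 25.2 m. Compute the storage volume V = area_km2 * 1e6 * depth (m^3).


V = 18.0 * 1e6 * 25.2 = 4.5360e+08 m^3


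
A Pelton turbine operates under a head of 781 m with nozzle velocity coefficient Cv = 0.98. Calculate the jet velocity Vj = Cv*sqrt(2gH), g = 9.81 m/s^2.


Vj = 0.98 * sqrt(2*9.81*781) = 121.3113 m/s


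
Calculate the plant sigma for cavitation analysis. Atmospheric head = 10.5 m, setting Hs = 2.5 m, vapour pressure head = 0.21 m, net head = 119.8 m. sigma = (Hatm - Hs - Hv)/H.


sigma = (10.5 - 2.5 - 0.21) / 119.8 = 0.0650


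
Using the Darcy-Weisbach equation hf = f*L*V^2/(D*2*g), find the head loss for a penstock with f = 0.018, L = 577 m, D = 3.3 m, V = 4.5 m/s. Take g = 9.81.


hf = 0.018 * 577 * 4.5^2 / (3.3 * 2 * 9.81) = 3.2483 m


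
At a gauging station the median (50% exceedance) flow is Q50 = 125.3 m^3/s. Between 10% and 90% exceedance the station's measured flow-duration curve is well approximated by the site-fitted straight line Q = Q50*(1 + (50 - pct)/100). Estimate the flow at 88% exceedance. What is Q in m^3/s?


Q = 125.3 * (1 + (50 - 88)/100) = 77.6860 m^3/s


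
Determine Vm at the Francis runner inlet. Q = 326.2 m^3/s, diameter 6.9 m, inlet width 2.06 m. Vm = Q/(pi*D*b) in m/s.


Vm = 326.2 / (pi * 6.9 * 2.06) = 7.3050 m/s


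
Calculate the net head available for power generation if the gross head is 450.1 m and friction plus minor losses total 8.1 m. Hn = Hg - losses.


Hn = 450.1 - 8.1 = 442.0000 m


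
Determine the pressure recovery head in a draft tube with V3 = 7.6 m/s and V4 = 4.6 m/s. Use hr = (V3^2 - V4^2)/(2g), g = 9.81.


hr = (7.6^2 - 4.6^2) / (2*9.81) = 1.8654 m


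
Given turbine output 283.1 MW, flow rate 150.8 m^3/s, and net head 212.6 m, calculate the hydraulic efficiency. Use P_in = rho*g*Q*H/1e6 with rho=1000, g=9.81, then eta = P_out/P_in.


P_in = 1000 * 9.81 * 150.8 * 212.6 / 1e6 = 314.5094 MW
eta = 283.1 / 314.5094 = 0.9001


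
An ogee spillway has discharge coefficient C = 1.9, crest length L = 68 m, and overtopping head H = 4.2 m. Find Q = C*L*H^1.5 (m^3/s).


Q = 1.9 * 68 * 4.2^1.5 = 1112.0811 m^3/s


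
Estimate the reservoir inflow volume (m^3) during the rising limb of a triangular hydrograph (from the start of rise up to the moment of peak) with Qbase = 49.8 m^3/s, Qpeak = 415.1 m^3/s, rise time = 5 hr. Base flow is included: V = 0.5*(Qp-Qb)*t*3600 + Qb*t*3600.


V = 0.5*(415.1 - 49.8)*5*3600 + 49.8*5*3600 = 4.1841e+06 m^3


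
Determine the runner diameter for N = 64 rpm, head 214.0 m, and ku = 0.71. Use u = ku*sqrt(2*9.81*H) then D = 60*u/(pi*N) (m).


u = 0.71 * sqrt(2*9.81*214.0) = 46.0060 m/s
D = 60 * 46.0060 / (pi * 64) = 13.7289 m


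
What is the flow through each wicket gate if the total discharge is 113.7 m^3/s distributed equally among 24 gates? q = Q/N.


q = 113.7 / 24 = 4.7375 m^3/s


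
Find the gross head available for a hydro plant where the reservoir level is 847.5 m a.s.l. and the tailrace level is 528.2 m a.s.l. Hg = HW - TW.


Hg = 847.5 - 528.2 = 319.3000 m


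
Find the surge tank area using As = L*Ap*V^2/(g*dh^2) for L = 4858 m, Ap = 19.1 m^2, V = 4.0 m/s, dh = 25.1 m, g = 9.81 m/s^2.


As = 4858 * 19.1 * 4.0^2 / (9.81 * 25.1^2) = 240.2118 m^2


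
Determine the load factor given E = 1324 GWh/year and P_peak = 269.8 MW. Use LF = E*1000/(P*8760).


LF = 1324 * 1000 / (269.8 * 8760) = 0.5602


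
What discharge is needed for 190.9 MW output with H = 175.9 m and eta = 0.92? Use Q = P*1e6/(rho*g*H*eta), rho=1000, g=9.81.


Q = 190.9 * 1e6 / (1000 * 9.81 * 175.9 * 0.92) = 120.2495 m^3/s


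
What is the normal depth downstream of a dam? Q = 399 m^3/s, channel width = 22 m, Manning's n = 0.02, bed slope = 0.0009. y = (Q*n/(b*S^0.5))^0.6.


y = (399 * 0.02 / (22 * 0.0009^0.5))^0.6 = 4.4614 m


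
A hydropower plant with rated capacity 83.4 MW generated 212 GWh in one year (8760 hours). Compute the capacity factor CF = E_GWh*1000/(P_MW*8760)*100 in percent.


CF = 212 * 1000 / (83.4 * 8760) * 100 = 29.0179 %


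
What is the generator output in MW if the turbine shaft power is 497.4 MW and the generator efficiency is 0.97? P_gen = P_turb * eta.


P_gen = 497.4 * 0.97 = 482.4780 MW


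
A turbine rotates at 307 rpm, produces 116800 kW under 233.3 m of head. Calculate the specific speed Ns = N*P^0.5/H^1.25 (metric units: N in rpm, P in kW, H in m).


Ns = 307 * 116800^0.5 / 233.3^1.25 = 115.0711


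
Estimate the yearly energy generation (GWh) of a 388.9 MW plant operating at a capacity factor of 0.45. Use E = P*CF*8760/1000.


E = 388.9 * 0.45 * 8760 / 1000 = 1533.0438 GWh


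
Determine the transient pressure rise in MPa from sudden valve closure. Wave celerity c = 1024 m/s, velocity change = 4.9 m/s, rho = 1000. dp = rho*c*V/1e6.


dp = 1000 * 1024 * 4.9 / 1e6 = 5.0176 MPa


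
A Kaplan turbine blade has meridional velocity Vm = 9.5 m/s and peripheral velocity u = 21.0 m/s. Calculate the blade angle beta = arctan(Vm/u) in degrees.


beta = arctan(9.5 / 21.0) = 24.3411 degrees


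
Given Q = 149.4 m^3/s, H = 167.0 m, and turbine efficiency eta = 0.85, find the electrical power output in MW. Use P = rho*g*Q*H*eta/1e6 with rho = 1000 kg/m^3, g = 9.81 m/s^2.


P = 1000 * 9.81 * 149.4 * 167.0 * 0.85 / 1e6 = 208.0439 MW


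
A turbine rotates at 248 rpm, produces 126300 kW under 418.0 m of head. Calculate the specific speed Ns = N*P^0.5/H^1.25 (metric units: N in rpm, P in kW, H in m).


Ns = 248 * 126300^0.5 / 418.0^1.25 = 46.6319


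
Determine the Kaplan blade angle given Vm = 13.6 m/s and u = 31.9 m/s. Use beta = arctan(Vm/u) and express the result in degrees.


beta = arctan(13.6 / 31.9) = 23.0901 degrees


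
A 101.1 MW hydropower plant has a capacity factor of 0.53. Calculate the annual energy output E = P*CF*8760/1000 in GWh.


E = 101.1 * 0.53 * 8760 / 1000 = 469.3871 GWh


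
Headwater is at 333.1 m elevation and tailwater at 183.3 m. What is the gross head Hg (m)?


Hg = 333.1 - 183.3 = 149.8000 m


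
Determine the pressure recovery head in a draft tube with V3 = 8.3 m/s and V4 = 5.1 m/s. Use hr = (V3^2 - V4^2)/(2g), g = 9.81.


hr = (8.3^2 - 5.1^2) / (2*9.81) = 2.1855 m


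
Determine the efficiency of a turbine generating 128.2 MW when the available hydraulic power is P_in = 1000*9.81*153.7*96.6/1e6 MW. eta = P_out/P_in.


P_in = 1000 * 9.81 * 153.7 * 96.6 / 1e6 = 145.6532 MW
eta = 128.2 / 145.6532 = 0.8802


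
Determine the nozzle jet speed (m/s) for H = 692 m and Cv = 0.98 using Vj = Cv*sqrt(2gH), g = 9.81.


Vj = 0.98 * sqrt(2*9.81*692) = 114.1901 m/s


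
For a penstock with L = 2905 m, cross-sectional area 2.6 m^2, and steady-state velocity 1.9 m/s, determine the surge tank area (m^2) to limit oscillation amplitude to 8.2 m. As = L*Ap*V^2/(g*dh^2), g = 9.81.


As = 2905 * 2.6 * 1.9^2 / (9.81 * 8.2^2) = 41.3361 m^2


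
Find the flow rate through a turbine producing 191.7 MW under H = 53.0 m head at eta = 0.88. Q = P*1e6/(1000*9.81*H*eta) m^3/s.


Q = 191.7 * 1e6 / (1000 * 9.81 * 53.0 * 0.88) = 418.9812 m^3/s


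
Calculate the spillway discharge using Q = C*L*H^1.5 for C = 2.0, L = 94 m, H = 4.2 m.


Q = 2.0 * 94 * 4.2^1.5 = 1618.1985 m^3/s


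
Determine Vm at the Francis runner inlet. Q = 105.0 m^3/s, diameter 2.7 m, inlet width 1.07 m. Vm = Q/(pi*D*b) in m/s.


Vm = 105.0 / (pi * 2.7 * 1.07) = 11.5689 m/s


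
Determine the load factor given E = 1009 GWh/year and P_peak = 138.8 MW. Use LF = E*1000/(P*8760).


LF = 1009 * 1000 / (138.8 * 8760) = 0.8298


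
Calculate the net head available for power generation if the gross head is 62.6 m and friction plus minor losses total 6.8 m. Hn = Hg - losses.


Hn = 62.6 - 6.8 = 55.8000 m


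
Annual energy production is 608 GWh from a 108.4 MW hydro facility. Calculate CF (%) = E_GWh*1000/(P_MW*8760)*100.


CF = 608 * 1000 / (108.4 * 8760) * 100 = 64.0280 %


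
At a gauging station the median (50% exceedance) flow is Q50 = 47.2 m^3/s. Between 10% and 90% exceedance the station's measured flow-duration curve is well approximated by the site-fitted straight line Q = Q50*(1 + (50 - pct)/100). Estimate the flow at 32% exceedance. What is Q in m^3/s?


Q = 47.2 * (1 + (50 - 32)/100) = 55.6960 m^3/s
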